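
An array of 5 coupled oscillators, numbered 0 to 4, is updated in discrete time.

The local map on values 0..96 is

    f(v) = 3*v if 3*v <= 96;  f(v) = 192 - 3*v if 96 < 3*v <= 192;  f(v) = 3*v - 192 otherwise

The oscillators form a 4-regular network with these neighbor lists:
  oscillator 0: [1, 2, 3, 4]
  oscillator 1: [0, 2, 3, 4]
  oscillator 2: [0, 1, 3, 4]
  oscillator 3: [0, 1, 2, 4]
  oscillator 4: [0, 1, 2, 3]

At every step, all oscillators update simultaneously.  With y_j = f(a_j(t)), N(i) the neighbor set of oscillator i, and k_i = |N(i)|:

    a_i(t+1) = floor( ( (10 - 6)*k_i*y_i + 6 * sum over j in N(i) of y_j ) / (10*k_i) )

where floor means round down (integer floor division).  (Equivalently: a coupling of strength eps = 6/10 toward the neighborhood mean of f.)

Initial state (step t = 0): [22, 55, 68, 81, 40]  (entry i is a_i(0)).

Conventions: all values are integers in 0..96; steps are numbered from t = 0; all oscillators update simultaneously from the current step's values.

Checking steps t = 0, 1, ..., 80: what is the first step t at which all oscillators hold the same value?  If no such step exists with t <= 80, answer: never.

Simulating step by step:
t=0: [22, 55, 68, 81, 40]  (not all equal)
t=1: [50, 40, 37, 46, 52]  (not all equal)
t=2: [53, 60, 63, 56, 51]  (not all equal)
t=3: [24, 19, 17, 22, 26]  (not all equal)
t=4: [66, 62, 61, 65, 68]  (not all equal)
t=5: [6, 6, 7, 6, 8]  (not all equal)
t=6: [19, 19, 20, 19, 20]  (not all equal)
t=7: [57, 57, 58, 57, 58]  (not all equal)
t=8: [20, 20, 19, 20, 19]  (not all equal)
t=9: [59, 59, 58, 59, 58]  (not all equal)
t=10: [15, 15, 16, 15, 16]  (not all equal)
t=11: [45, 45, 46, 45, 46]  (not all equal)
t=12: [56, 56, 55, 56, 55]  (not all equal)
t=13: [24, 24, 25, 24, 25]  (not all equal)
t=14: [72, 72, 73, 72, 73]  (not all equal)
t=15: [24, 24, 25, 24, 25]  (not all equal)

Answer: never
Key observation: The state at step 13 reappears at step 15 — the system is in a cycle of period 2 from step 13 on.  No step 0..15 is synchronized, and the cycle repeats forever, so no step up to 80 (or ever) has all oscillators equal.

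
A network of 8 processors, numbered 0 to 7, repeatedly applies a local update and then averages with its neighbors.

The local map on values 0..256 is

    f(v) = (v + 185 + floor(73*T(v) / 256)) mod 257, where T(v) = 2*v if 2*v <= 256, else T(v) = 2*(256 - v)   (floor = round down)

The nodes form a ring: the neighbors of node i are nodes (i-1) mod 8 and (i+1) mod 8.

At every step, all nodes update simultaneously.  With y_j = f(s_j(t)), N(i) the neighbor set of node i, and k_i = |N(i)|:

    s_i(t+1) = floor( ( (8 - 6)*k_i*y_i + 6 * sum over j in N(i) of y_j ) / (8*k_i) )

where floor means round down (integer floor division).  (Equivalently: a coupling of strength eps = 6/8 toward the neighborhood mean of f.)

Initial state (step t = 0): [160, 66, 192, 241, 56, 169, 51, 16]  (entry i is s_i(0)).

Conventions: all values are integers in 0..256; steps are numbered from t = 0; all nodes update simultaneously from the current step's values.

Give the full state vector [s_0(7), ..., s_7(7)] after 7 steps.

Simulating step by step:
t=0: [160, 66, 192, 241, 56, 169, 51, 16]
t=1: [125, 119, 117, 108, 124, 45, 135, 108]
t=2: [110, 116, 106, 111, 162, 159, 165, 120]
t=3: [109, 100, 103, 114, 127, 143, 132, 120]
t=4: [100, 91, 94, 107, 122, 130, 126, 114]
t=5: [87, 77, 81, 96, 114, 123, 119, 105]
t=6: [68, 56, 61, 80, 101, 113, 108, 89]
t=7: [39, 25, 31, 54, 80, 94, 88, 65]

Answer: [39, 25, 31, 54, 80, 94, 88, 65]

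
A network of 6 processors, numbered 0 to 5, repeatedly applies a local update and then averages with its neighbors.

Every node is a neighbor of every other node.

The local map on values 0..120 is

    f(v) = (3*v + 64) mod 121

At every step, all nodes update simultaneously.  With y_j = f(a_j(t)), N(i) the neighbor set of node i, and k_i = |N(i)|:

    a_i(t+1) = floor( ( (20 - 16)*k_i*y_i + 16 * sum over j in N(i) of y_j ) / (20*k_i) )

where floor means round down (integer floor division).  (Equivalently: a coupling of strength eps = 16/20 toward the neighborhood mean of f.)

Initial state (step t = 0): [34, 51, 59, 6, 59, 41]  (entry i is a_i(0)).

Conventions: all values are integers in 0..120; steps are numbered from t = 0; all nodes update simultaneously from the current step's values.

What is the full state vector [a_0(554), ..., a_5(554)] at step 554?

Answer: [47, 47, 47, 47, 47, 47]
Key observation: The state at step 3, [75, 75, 75, 75, 75, 75], reappears at step 8: the system is in a cycle of period 5 from step 3 on.  Therefore the state at step 554 equals the state at step 3 + ((554 - 3) mod 5) = 4, which is [47, 47, 47, 47, 47, 47].

Derivation:
t=0: [34, 51, 59, 6, 59, 41]
t=1: [86, 88, 89, 87, 89, 87]
t=2: [84, 85, 85, 84, 85, 84]
t=3: [75, 75, 75, 75, 75, 75]
t=4: [47, 47, 47, 47, 47, 47]
t=5: [84, 84, 84, 84, 84, 84]
t=6: [74, 74, 74, 74, 74, 74]
t=7: [44, 44, 44, 44, 44, 44]
t=8: [75, 75, 75, 75, 75, 75]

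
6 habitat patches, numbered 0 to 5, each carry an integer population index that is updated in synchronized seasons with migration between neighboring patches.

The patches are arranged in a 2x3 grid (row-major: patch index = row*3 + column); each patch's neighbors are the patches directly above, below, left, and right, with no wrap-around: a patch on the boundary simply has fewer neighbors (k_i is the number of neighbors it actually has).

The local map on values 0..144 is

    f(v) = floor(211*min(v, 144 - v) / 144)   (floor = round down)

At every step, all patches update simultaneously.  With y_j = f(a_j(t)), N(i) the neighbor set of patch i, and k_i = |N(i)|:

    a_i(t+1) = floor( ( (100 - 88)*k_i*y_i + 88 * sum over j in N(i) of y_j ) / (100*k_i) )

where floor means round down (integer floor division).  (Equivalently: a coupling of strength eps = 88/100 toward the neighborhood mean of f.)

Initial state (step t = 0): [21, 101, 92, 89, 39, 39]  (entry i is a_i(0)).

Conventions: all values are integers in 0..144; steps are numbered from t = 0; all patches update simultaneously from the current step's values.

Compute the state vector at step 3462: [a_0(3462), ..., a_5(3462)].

Answer: [80, 80, 80, 80, 80, 80]
Key observation: The state at step 35, [89, 89, 89, 89, 89, 89], reappears at step 41: the system is in a cycle of period 6 from step 35 on.  Therefore the state at step 3462 equals the state at step 35 + ((3462 - 35) mod 6) = 36, which is [80, 80, 80, 80, 80, 80].

Derivation:
t=0: [21, 101, 92, 89, 39, 39]
t=1: [66, 55, 61, 47, 65, 65]
t=2: [76, 91, 87, 92, 82, 92]
t=3: [79, 89, 77, 92, 77, 85]
t=4: [80, 94, 84, 94, 82, 96]
t=5: [75, 87, 73, 89, 74, 86]
t=6: [83, 100, 85, 98, 84, 100]
t=7: [68, 84, 66, 85, 67, 83]
t=8: [88, 96, 88, 97, 88, 96]
t=9: [70, 80, 71, 80, 70, 80]
t=10: [94, 101, 94, 100, 94, 101]
t=11: [64, 71, 64, 71, 64, 71]
t=12: [102, 94, 102, 94, 102, 94]
t=13: [71, 62, 71, 62, 71, 62]
t=14: [91, 102, 91, 102, 91, 102]
t=15: [62, 75, 62, 75, 62, 75]
t=16: [99, 91, 99, 91, 99, 91]
t=17: [75, 66, 75, 66, 75, 66]
t=18: [96, 100, 96, 100, 96, 100]
t=19: [64, 69, 64, 69, 64, 69]
t=20: [100, 93, 100, 93, 100, 93]
t=21: [72, 65, 72, 65, 72, 65]
t=22: [96, 103, 96, 103, 96, 103]
t=23: [61, 68, 61, 68, 61, 68]
t=24: [97, 90, 97, 90, 97, 90]
t=25: [77, 69, 77, 69, 77, 69]
t=26: [100, 98, 100, 98, 100, 98]
t=27: [66, 64, 66, 64, 66, 64]
t=28: [93, 95, 93, 95, 93, 95]
t=29: [71, 73, 71, 73, 71, 73]
t=30: [104, 104, 104, 104, 104, 104]
t=31: [58, 58, 58, 58, 58, 58]
t=32: [84, 84, 84, 84, 84, 84]
t=33: [87, 87, 87, 87, 87, 87]
t=34: [83, 83, 83, 83, 83, 83]
t=35: [89, 89, 89, 89, 89, 89]
t=36: [80, 80, 80, 80, 80, 80]
t=37: [93, 93, 93, 93, 93, 93]
t=38: [74, 74, 74, 74, 74, 74]
t=39: [102, 102, 102, 102, 102, 102]
t=40: [61, 61, 61, 61, 61, 61]
t=41: [89, 89, 89, 89, 89, 89]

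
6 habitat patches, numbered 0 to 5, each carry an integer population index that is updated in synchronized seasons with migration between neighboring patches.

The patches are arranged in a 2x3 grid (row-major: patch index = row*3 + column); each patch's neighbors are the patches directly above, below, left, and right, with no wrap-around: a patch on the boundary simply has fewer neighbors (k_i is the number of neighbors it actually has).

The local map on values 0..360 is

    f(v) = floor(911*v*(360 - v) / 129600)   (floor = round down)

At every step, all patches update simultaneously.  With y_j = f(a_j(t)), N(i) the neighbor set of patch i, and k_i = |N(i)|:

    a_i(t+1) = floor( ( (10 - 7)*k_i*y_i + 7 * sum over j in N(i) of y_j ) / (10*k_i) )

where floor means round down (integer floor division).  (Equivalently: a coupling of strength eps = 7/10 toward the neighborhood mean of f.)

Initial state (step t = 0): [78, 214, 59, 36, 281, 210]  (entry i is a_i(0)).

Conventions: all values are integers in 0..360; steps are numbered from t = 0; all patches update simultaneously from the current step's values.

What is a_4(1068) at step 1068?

Simulating step by step:
t=0: [78, 214, 59, 36, 281, 210]
t=1: [151, 166, 191, 132, 168, 164]
t=2: [219, 224, 225, 219, 222, 225]
t=3: [215, 214, 213, 216, 214, 213]
t=4: [218, 219, 219, 218, 219, 219]
t=5: [217, 217, 217, 217, 217, 217]
t=6: [218, 218, 218, 218, 218, 218]
t=7: [217, 217, 217, 217, 217, 217]

Answer: a_4(1068) = 218
Key observation: The state at step 5, [217, 217, 217, 217, 217, 217], reappears at step 7: the system is in a cycle of period 2 from step 5 on.  Therefore the state at step 1068 equals the state at step 5 + ((1068 - 5) mod 2) = 6, which is [218, 218, 218, 218, 218, 218].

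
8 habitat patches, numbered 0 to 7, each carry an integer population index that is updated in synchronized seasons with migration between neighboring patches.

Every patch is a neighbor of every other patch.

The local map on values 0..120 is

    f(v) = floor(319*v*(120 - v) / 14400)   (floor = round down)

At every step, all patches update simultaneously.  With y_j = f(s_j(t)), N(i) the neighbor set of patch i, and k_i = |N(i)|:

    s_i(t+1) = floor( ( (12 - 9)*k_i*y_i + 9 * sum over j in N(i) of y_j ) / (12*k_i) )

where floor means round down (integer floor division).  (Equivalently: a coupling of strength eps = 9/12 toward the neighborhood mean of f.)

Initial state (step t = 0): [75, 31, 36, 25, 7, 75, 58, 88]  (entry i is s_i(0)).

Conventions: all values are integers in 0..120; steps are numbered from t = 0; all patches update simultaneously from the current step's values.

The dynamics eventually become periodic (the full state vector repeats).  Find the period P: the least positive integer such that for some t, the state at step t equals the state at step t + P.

Answer: 2
Key observation: The state at step 5, [74, 74, 74, 74, 74, 74, 74, 74], reappears at step 7 — and no state repeats earlier — so the cycle the system enters has period 2.

Derivation:
t=0: [75, 31, 36, 25, 7, 75, 58, 88]
t=1: [62, 60, 61, 59, 54, 62, 63, 60]
t=2: [78, 78, 78, 78, 78, 78, 78, 78]
t=3: [72, 72, 72, 72, 72, 72, 72, 72]
t=4: [76, 76, 76, 76, 76, 76, 76, 76]
t=5: [74, 74, 74, 74, 74, 74, 74, 74]
t=6: [75, 75, 75, 75, 75, 75, 75, 75]
t=7: [74, 74, 74, 74, 74, 74, 74, 74]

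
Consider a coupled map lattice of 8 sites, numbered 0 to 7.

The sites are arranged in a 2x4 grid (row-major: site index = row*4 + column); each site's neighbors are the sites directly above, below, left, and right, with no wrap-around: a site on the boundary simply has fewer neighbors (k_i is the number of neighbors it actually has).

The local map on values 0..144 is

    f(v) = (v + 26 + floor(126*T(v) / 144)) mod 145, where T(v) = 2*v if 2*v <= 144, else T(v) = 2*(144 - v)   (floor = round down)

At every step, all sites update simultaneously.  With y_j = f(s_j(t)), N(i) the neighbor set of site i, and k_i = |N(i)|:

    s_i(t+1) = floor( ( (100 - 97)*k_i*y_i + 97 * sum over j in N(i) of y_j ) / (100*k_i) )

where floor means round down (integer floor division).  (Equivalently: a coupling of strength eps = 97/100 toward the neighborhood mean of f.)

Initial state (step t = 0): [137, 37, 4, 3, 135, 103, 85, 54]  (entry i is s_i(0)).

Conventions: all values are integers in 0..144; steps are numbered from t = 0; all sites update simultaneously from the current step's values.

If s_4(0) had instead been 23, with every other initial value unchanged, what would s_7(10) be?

Simulating step by step:
t=0: [137, 37, 4, 3, 23, 103, 85, 54]
t=1: [105, 43, 75, 33, 43, 93, 41, 50]
t=2: [141, 66, 130, 49, 61, 139, 54, 123]
t=3: [54, 30, 35, 36, 28, 45, 34, 22]
t=4: [103, 53, 117, 104, 19, 106, 72, 120]
t=5: [52, 50, 53, 44, 54, 60, 47, 66]
t=6: [23, 31, 10, 42, 34, 19, 43, 7]
t=7: [114, 74, 129, 51, 84, 123, 61, 139]
t=8: [72, 42, 48, 31, 44, 64, 35, 34]
t=9: [71, 52, 121, 67, 66, 87, 64, 116]
t=10: [43, 60, 48, 44, 71, 48, 51, 60]

Answer: s_7(10) = 60
Key observation: This trace re-runs the system from the modified initial state.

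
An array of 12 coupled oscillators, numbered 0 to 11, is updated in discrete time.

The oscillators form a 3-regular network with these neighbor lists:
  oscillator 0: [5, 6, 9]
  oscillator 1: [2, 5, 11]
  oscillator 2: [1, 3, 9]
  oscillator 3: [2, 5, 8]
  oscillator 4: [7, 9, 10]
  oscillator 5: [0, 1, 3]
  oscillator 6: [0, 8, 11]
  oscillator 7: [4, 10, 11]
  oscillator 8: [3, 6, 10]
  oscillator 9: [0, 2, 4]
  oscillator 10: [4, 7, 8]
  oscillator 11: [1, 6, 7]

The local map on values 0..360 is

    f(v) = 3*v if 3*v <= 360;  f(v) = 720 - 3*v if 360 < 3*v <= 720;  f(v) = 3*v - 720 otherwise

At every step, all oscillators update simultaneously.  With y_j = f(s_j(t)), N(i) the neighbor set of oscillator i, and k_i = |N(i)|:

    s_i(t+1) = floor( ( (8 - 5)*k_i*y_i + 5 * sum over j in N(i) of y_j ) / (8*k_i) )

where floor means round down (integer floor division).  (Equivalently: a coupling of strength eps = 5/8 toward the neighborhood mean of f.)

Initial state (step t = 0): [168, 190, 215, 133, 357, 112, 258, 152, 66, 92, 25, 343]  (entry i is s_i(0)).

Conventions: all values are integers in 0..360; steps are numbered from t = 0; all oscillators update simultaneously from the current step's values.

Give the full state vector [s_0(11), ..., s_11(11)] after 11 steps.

Answer: [330, 293, 299, 299, 129, 340, 276, 104, 225, 271, 98, 229]

Derivation:
t=0: [168, 190, 215, 133, 357, 112, 258, 152, 66, 92, 25, 343]
t=1: [219, 206, 183, 247, 259, 269, 170, 252, 168, 237, 197, 213]
t=2: [87, 108, 91, 106, 57, 71, 153, 69, 156, 64, 112, 102]
t=3: [236, 286, 276, 273, 217, 268, 268, 247, 285, 218, 257, 279]
t=4: [53, 116, 103, 105, 54, 83, 86, 57, 99, 64, 66, 94]
t=5: [205, 305, 294, 296, 177, 264, 250, 197, 272, 203, 205, 267]
t=6: [83, 138, 159, 131, 142, 124, 70, 126, 99, 136, 125, 104]
t=7: [274, 302, 288, 307, 318, 314, 257, 326, 295, 280, 323, 295]
t=8: [120, 180, 159, 186, 218, 185, 109, 231, 166, 145, 230, 165]
t=9: [296, 199, 221, 192, 96, 208, 290, 77, 191, 246, 76, 195]
t=10: [118, 106, 80, 116, 207, 126, 150, 222, 163, 113, 224, 155]
t=11: [330, 293, 299, 299, 129, 340, 276, 104, 225, 271, 98, 229]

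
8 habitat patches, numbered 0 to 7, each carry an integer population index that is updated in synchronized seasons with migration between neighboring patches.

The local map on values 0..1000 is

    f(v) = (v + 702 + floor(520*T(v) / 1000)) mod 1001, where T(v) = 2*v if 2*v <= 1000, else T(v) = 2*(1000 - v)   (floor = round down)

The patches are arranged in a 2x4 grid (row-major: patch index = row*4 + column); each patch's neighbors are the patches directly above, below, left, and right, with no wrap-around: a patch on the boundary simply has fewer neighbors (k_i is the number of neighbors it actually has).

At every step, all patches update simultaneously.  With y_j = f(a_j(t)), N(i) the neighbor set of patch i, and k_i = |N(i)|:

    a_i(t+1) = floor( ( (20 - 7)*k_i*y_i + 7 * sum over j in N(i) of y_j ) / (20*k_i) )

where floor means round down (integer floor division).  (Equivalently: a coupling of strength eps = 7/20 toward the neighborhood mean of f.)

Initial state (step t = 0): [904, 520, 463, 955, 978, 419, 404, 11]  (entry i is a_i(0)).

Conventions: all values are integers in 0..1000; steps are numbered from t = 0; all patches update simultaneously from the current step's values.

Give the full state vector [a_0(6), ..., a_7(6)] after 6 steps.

Simulating step by step:
t=0: [904, 520, 463, 955, 978, 419, 404, 11]
t=1: [706, 690, 646, 695, 675, 587, 565, 685]
t=2: [712, 713, 714, 713, 714, 716, 716, 713]
t=3: [712, 712, 712, 712, 712, 712, 712, 712]
t=4: [712, 712, 712, 712, 712, 712, 712, 712]
t=5: [712, 712, 712, 712, 712, 712, 712, 712]
t=6: [712, 712, 712, 712, 712, 712, 712, 712]

Answer: [712, 712, 712, 712, 712, 712, 712, 712]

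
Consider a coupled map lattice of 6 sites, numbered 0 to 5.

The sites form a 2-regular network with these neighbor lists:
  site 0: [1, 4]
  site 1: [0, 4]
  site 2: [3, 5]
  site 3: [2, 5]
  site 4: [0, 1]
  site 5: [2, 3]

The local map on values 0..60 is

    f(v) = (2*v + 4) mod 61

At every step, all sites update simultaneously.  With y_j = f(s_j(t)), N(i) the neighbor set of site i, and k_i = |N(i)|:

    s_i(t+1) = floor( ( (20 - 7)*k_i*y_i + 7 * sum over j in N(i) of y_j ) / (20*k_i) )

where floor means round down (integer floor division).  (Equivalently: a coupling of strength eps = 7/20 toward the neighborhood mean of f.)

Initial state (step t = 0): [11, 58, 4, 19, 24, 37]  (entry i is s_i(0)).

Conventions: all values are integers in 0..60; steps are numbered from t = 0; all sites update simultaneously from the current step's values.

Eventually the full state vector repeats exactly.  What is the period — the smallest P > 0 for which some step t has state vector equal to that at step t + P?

Simulating step by step:
t=0: [11, 58, 4, 19, 24, 37]
t=1: [36, 52, 18, 32, 48, 20]
t=2: [24, 40, 34, 19, 36, 36]
t=3: [40, 26, 17, 31, 22, 19]
t=4: [33, 48, 32, 17, 45, 34]
t=5: [18, 32, 13, 27, 29, 15]
t=6: [27, 11, 35, 48, 8, 37]
t=7: [45, 30, 18, 30, 27, 20]
t=8: [32, 17, 34, 16, 44, 36]
t=9: [16, 31, 16, 27, 28, 17]
t=10: [34, 20, 40, 50, 46, 41]
t=11: [20, 36, 26, 36, 32, 27]
t=12: [32, 18, 49, 29, 14, 50]
t=13: [17, 32, 34, 15, 29, 35]
t=14: [26, 11, 15, 26, 8, 16]
t=15: [44, 30, 38, 48, 27, 39]
t=16: [30, 17, 22, 32, 43, 23]
t=17: [13, 30, 41, 21, 26, 42]
t=18: [29, 17, 29, 39, 42, 29]
t=19: [12, 29, 4, 14, 24, 4]
t=20: [27, 14, 15, 25, 38, 15]
t=21: [46, 34, 37, 47, 28, 37]
t=22: [35, 23, 20, 30, 47, 20]
t=23: [23, 41, 36, 17, 35, 36]
t=24: [39, 27, 19, 29, 21, 19]
t=25: [31, 49, 34, 15, 43, 34]
t=26: [15, 32, 15, 25, 26, 15]
t=27: [33, 20, 37, 47, 43, 37]
t=28: [18, 35, 20, 30, 28, 20]
t=29: [38, 25, 36, 17, 48, 36]
t=30: [28, 45, 19, 29, 38, 19]
t=31: [48, 35, 34, 15, 28, 34]
t=32: [38, 25, 15, 25, 48, 15]
t=33: [28, 45, 37, 47, 38, 37]
t=34: [48, 35, 20, 30, 28, 20]
t=35: [38, 25, 36, 17, 48, 36]

Answer: 6
Key observation: The state at step 29, [38, 25, 36, 17, 48, 36], reappears at step 35 — and no state repeats earlier — so the cycle the system enters has period 6.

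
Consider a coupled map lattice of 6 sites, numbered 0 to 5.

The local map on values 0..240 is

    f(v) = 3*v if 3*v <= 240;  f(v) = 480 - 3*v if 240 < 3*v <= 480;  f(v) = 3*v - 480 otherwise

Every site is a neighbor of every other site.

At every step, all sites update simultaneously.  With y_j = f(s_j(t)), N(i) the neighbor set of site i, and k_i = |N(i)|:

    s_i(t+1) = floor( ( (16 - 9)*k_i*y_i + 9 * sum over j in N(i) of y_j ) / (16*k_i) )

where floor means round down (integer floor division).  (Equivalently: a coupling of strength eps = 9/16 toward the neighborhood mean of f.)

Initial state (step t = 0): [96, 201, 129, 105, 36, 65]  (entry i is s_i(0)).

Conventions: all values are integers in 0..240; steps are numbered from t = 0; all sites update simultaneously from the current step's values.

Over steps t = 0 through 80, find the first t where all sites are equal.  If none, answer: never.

Simulating step by step:
t=0: [96, 201, 129, 105, 36, 65]  (not all equal)
t=1: [160, 138, 128, 152, 133, 161]  (not all equal)
t=2: [30, 51, 61, 38, 56, 31]  (not all equal)
t=3: [119, 139, 149, 127, 144, 120]  (not all equal)
t=4: [94, 75, 65, 86, 70, 93]  (not all equal)
t=5: [205, 213, 204, 212, 208, 206]  (not all equal)
t=6: [141, 148, 140, 147, 144, 142]  (not all equal)
t=7: [51, 44, 52, 45, 48, 50]  (not all equal)
t=8: [147, 140, 148, 141, 144, 146]  (not all equal)
t=9: [44, 51, 43, 50, 47, 45]  (not all equal)
t=10: [137, 144, 136, 143, 140, 138]  (not all equal)
t=11: [63, 56, 64, 57, 60, 62]  (not all equal)
t=12: [183, 176, 184, 177, 180, 182]  (not all equal)
t=13: [63, 56, 64, 57, 60, 62]  (not all equal)

Answer: never
Key observation: The state at step 11 reappears at step 13 — the system is in a cycle of period 2 from step 11 on.  No step 0..13 is synchronized, and the cycle repeats forever, so no step up to 80 (or ever) has all sites equal.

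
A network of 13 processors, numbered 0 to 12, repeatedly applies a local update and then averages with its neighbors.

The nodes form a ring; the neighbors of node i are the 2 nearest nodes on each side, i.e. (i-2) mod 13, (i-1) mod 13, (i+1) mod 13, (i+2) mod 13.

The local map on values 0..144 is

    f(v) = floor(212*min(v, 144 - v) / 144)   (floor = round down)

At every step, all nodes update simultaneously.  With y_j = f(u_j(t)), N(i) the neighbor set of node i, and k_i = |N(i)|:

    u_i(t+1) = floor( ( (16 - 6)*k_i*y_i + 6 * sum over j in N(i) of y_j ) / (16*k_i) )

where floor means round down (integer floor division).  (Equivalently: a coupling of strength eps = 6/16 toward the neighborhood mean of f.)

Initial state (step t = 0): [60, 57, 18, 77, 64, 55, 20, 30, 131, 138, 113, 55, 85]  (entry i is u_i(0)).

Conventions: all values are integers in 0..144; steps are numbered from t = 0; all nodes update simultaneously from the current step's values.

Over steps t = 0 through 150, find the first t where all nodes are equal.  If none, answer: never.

Simulating step by step:
t=0: [60, 57, 18, 77, 64, 55, 20, 30, 131, 138, 113, 55, 85]  (not all equal)
t=1: [80, 79, 50, 87, 80, 74, 40, 40, 23, 22, 46, 71, 81]  (not all equal)
t=2: [92, 91, 79, 86, 88, 91, 63, 57, 40, 44, 66, 91, 91]  (not all equal)
t=3: [78, 80, 89, 84, 84, 80, 85, 79, 67, 69, 86, 78, 79]  (not all equal)
t=4: [94, 92, 84, 88, 87, 92, 88, 94, 95, 98, 89, 96, 94]  (not all equal)
t=5: [74, 77, 84, 81, 82, 77, 79, 73, 73, 69, 76, 71, 73]  (not all equal)
t=6: [101, 97, 91, 92, 91, 97, 96, 102, 102, 101, 101, 103, 102]  (not all equal)
t=7: [64, 69, 75, 75, 76, 69, 68, 62, 62, 62, 62, 60, 62]  (not all equal)
t=8: [94, 99, 100, 100, 100, 99, 98, 92, 91, 90, 90, 89, 91]  (not all equal)
t=9: [72, 67, 65, 64, 64, 66, 68, 74, 76, 78, 78, 78, 76]  (not all equal)
t=10: [102, 98, 96, 94, 94, 97, 99, 101, 99, 97, 97, 98, 99]  (not all equal)
t=11: [63, 67, 69, 71, 71, 68, 66, 64, 66, 67, 68, 66, 66]  (not all equal)
t=12: [94, 98, 100, 102, 102, 99, 97, 95, 97, 97, 98, 96, 96]  (not all equal)
t=13: [71, 67, 64, 62, 62, 65, 68, 70, 69, 69, 67, 69, 69]  (not all equal)
t=14: [101, 97, 94, 92, 92, 95, 99, 101, 100, 100, 99, 101, 100]  (not all equal)
t=15: [64, 69, 72, 74, 74, 71, 67, 64, 64, 64, 65, 63, 64]  (not all equal)
t=16: [95, 100, 103, 103, 102, 102, 98, 95, 94, 93, 94, 92, 94]  (not all equal)
t=17: [70, 64, 61, 60, 61, 62, 66, 70, 72, 74, 73, 74, 72]  (not all equal)
t=18: [101, 94, 90, 89, 89, 92, 97, 101, 104, 103, 104, 103, 104]  (not all equal)
t=19: [64, 71, 77, 78, 78, 74, 69, 64, 59, 59, 58, 59, 60]  (not all equal)
t=20: [94, 100, 98, 98, 98, 100, 98, 94, 88, 86, 85, 86, 89]  (not all equal)
t=21: [73, 66, 67, 66, 66, 65, 68, 73, 80, 83, 84, 83, 78]  (not all equal)
t=22: [100, 97, 98, 96, 97, 96, 99, 100, 94, 90, 89, 91, 96]  (not all equal)
t=23: [66, 68, 67, 69, 68, 68, 67, 67, 72, 77, 78, 76, 71]  (not all equal)
t=24: [98, 100, 98, 100, 99, 99, 99, 98, 102, 98, 98, 99, 101]  (not all equal)
t=25: [66, 64, 66, 64, 65, 65, 65, 66, 63, 66, 65, 66, 64]  (not all equal)
t=26: [96, 94, 96, 94, 95, 95, 94, 96, 93, 96, 95, 96, 94]  (not all equal)
t=27: [70, 72, 70, 72, 72, 72, 72, 70, 73, 70, 72, 70, 72]  (not all equal)
t=28: [103, 105, 103, 105, 105, 105, 105, 103, 104, 103, 105, 103, 105]  (not all equal)
t=29: [59, 57, 59, 57, 57, 57, 57, 59, 58, 59, 57, 59, 57]  (not all equal)
t=30: [85, 83, 85, 83, 83, 83, 83, 85, 84, 85, 83, 85, 83]  (not all equal)
t=31: [86, 88, 86, 88, 88, 88, 88, 86, 87, 86, 88, 86, 88]  (not all equal)
t=32: [84, 82, 84, 82, 82, 82, 82, 84, 83, 84, 82, 84, 82]  (not all equal)
t=33: [88, 90, 88, 90, 90, 90, 90, 88, 89, 88, 90, 88, 90]  (not all equal)
t=34: [81, 79, 81, 79, 79, 79, 79, 81, 80, 81, 79, 81, 79]  (not all equal)
t=35: [92, 94, 92, 94, 94, 94, 94, 92, 93, 92, 94, 92, 94]  (not all equal)
t=36: [75, 73, 75, 73, 73, 73, 73, 75, 74, 75, 73, 75, 73]  (not all equal)
t=37: [101, 103, 101, 103, 103, 103, 103, 101, 102, 101, 103, 101, 103]  (not all equal)
t=38: [62, 60, 62, 60, 60, 60, 60, 62, 61, 62, 60, 62, 60]  (not all equal)
t=39: [90, 88, 90, 88, 88, 88, 88, 90, 89, 90, 88, 90, 88]  (not all equal)
t=40: [79, 81, 79, 81, 81, 81, 81, 79, 80, 79, 81, 79, 81]  (not all equal)
t=41: [94, 92, 94, 92, 92, 92, 92, 94, 93, 94, 92, 94, 92]  (not all equal)
t=42: [73, 75, 73, 75, 75, 75, 75, 73, 74, 73, 75, 73, 75]  (not all equal)
t=43: [103, 101, 103, 101, 101, 101, 101, 103, 102, 103, 101, 103, 101]  (not all equal)
t=44: [60, 62, 60, 62, 62, 62, 62, 60, 61, 60, 62, 60, 62]  (not all equal)
t=45: [88, 90, 88, 90, 90, 90, 90, 88, 89, 88, 90, 88, 90]  (not all equal)

Answer: never
Key observation: The state at step 33 reappears at step 45 — the system is in a cycle of period 12 from step 33 on.  No step 0..45 is synchronized, and the cycle repeats forever, so no step up to 150 (or ever) has all nodes equal.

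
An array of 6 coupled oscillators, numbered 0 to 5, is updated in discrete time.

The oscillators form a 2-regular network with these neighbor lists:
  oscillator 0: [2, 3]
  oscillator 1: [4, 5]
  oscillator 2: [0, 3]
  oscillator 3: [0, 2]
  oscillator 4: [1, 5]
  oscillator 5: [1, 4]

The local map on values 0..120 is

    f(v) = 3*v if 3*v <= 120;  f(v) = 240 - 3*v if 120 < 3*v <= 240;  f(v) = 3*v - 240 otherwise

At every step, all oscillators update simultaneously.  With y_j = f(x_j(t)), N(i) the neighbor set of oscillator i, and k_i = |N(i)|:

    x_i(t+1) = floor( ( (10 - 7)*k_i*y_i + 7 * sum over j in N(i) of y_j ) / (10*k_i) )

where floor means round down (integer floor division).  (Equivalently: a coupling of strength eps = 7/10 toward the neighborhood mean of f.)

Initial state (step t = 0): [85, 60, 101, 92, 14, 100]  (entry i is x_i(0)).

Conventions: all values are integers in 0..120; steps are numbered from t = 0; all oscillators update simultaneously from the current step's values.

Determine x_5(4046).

Answer: x_5(4046) = 118
Key observation: The state at step 6, [34, 31, 33, 34, 30, 31], reappears at step 18: the system is in a cycle of period 12 from step 6 on.  Therefore the state at step 4046 equals the state at step 6 + ((4046 - 6) mod 12) = 14, which is [103, 118, 104, 103, 119, 118].

Derivation:
t=0: [85, 60, 101, 92, 14, 100]
t=1: [39, 53, 36, 38, 54, 53]
t=2: [112, 79, 113, 112, 80, 79]
t=3: [97, 1, 96, 97, 2, 1]
t=4: [49, 4, 50, 49, 3, 4]
t=5: [91, 10, 92, 91, 11, 10]
t=6: [34, 31, 33, 34, 30, 31]
t=7: [100, 91, 101, 100, 92, 91]
t=8: [61, 34, 60, 61, 33, 34]
t=9: [58, 100, 57, 58, 101, 100]
t=10: [67, 61, 66, 67, 60, 61]
t=11: [40, 58, 39, 40, 57, 58]
t=12: [118, 67, 119, 118, 66, 67]
t=13: [115, 40, 114, 115, 39, 40]
t=14: [103, 118, 104, 103, 119, 118]
t=15: [70, 115, 69, 70, 114, 115]
t=16: [31, 103, 30, 31, 104, 103]
t=17: [91, 70, 92, 91, 69, 70]
t=18: [34, 31, 33, 34, 30, 31]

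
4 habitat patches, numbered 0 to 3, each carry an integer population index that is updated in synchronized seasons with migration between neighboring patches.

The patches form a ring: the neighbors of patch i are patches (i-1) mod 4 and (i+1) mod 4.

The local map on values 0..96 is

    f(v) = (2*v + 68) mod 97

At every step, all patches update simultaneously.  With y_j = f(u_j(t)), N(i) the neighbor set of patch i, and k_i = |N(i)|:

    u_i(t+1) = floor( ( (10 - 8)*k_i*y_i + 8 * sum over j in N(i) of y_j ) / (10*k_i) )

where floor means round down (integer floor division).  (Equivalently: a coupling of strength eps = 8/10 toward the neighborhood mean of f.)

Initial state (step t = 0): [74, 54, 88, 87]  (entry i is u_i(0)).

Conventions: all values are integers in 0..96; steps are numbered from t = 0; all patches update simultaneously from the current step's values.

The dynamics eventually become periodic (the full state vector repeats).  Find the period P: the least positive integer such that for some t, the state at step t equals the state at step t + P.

Simulating step by step:
t=0: [74, 54, 88, 87]
t=1: [55, 44, 60, 38]
t=2: [58, 80, 60, 78]
t=3: [43, 78, 43, 77]
t=4: [34, 51, 34, 51]
t=5: [66, 45, 66, 45]
t=6: [50, 17, 50, 17]
t=7: [18, 57, 18, 57]
t=8: [69, 22, 69, 22]
t=9: [14, 12, 14, 12]
t=10: [92, 95, 92, 95]
t=11: [62, 59, 62, 59]
t=12: [90, 93, 90, 93]
t=13: [58, 55, 58, 55]
t=14: [82, 85, 82, 85]
t=15: [42, 39, 42, 39]
t=16: [50, 53, 50, 53]
t=17: [75, 72, 75, 72]
t=18: [19, 22, 19, 22]
t=19: [13, 10, 13, 10]
t=20: [89, 92, 89, 92]
t=21: [56, 53, 56, 53]
t=22: [78, 81, 78, 81]
t=23: [34, 31, 34, 31]
t=24: [34, 37, 34, 37]
t=25: [43, 40, 43, 40]
t=26: [52, 55, 52, 55]
t=27: [79, 76, 79, 76]
t=28: [27, 30, 27, 30]
t=29: [29, 26, 29, 26]
t=30: [24, 27, 24, 27]
t=31: [23, 20, 23, 20]
t=32: [12, 15, 12, 15]
t=33: [19, 73, 19, 73]
t=34: [17, 11, 17, 11]
t=35: [73, 22, 73, 22]
t=36: [16, 19, 16, 19]
t=37: [7, 4, 7, 4]
t=38: [77, 80, 77, 80]
t=39: [32, 29, 32, 29]
t=40: [30, 33, 30, 33]
t=41: [35, 32, 35, 32]
t=42: [36, 39, 36, 39]
t=43: [47, 44, 47, 44]
t=44: [60, 63, 60, 63]
t=45: [18, 72, 18, 72]
t=46: [15, 9, 15, 9]
t=47: [69, 18, 69, 18]
t=48: [8, 11, 8, 11]
t=49: [88, 85, 88, 85]
t=50: [45, 48, 45, 48]
t=51: [65, 62, 65, 62]
t=52: [76, 22, 76, 22]
t=53: [17, 23, 17, 23]
t=54: [14, 7, 14, 7]
t=55: [84, 93, 84, 93]
t=56: [56, 45, 56, 45]
t=57: [65, 78, 65, 78]
t=58: [24, 9, 24, 9]
t=59: [72, 32, 72, 32]
t=60: [31, 21, 31, 21]
t=61: [17, 29, 17, 29]
t=62: [24, 9, 24, 9]

Answer: 4
Key observation: The state at step 58, [24, 9, 24, 9], reappears at step 62 — and no state repeats earlier — so the cycle the system enters has period 4.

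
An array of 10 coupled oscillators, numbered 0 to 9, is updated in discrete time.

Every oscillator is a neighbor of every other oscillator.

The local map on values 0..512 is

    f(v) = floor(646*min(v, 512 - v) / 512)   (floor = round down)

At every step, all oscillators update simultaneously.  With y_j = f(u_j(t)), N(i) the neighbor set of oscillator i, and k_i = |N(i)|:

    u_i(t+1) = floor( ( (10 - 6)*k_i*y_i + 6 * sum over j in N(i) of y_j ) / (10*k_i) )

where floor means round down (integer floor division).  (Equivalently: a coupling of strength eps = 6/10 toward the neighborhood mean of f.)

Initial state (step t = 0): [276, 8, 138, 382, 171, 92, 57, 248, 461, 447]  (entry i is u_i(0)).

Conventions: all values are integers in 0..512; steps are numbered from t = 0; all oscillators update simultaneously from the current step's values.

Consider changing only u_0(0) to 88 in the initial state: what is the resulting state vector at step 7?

Simulating step by step:
t=0: [88, 8, 138, 382, 171, 92, 57, 248, 461, 447]
t=1: [124, 91, 145, 142, 159, 126, 111, 191, 109, 115]
t=2: [162, 148, 170, 169, 176, 162, 156, 190, 155, 158]
t=3: [206, 200, 209, 209, 212, 206, 203, 217, 203, 204]
t=4: [260, 257, 261, 261, 262, 260, 259, 264, 259, 259]
t=5: [317, 318, 316, 316, 316, 317, 317, 315, 317, 317]
t=6: [246, 245, 246, 246, 246, 246, 246, 246, 246, 246]
t=7: [309, 309, 309, 309, 309, 309, 309, 309, 309, 309]

Answer: [309, 309, 309, 309, 309, 309, 309, 309, 309, 309]
Key observation: This trace re-runs the system from the modified initial state.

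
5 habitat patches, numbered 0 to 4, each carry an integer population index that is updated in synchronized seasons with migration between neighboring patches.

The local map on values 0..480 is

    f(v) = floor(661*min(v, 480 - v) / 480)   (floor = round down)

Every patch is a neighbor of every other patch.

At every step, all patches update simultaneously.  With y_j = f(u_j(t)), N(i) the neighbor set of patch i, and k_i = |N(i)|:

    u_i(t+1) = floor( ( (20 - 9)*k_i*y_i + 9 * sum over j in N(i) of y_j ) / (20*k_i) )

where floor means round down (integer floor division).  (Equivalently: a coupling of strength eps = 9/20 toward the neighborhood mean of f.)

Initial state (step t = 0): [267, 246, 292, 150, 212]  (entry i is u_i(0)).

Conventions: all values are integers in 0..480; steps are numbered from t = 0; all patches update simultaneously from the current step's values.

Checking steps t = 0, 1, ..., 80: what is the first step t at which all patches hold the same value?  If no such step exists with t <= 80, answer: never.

Answer: 11
Key observation: Synchronization is absorbing here: once all patches are equal they stay equal, and step 11 is the first all-equal step.

Derivation:
t=0: [267, 246, 292, 150, 212]  (not all equal)
t=1: [282, 295, 267, 244, 281]  (not all equal)
t=2: [278, 270, 287, 301, 279]  (not all equal)
t=3: [273, 278, 268, 259, 273]  (not all equal)
t=4: [287, 283, 289, 295, 287]  (not all equal)
t=5: [264, 266, 263, 259, 264]  (not all equal)
t=6: [297, 296, 298, 300, 297]  (not all equal)
t=7: [251, 251, 250, 249, 251]  (not all equal)
t=8: [315, 315, 315, 316, 315]  (not all equal)
t=9: [226, 226, 226, 225, 226]  (not all equal)
t=10: [310, 310, 310, 309, 310]  (not all equal)
t=11: [234, 234, 234, 234, 234]  (all equal)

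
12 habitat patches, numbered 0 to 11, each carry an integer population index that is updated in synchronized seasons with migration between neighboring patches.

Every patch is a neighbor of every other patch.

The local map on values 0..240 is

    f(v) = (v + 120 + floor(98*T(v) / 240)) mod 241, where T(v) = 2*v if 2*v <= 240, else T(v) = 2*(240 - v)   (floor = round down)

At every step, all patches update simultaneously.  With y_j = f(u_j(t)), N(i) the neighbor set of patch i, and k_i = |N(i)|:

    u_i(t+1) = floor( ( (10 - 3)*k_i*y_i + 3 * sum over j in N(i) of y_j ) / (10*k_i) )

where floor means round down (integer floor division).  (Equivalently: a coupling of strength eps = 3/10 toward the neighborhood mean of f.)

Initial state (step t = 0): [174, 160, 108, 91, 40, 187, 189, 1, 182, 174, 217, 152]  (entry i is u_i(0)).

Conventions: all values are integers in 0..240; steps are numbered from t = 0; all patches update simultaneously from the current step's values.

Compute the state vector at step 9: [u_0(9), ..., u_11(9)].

Answer: [97, 97, 97, 62, 103, 103, 103, 103, 103, 97, 103, 97]

Derivation:
t=0: [174, 160, 108, 91, 40, 187, 189, 1, 182, 174, 217, 152]
t=1: [106, 105, 85, 64, 164, 108, 108, 116, 107, 106, 111, 103]
t=2: [76, 74, 50, 187, 99, 78, 78, 88, 77, 76, 82, 72]
t=3: [26, 23, 156, 88, 54, 28, 28, 40, 27, 26, 33, 21]
t=4: [163, 159, 120, 77, 198, 165, 165, 180, 165, 163, 172, 157]
t=5: [101, 101, 97, 44, 106, 102, 102, 104, 102, 101, 103, 101]
t=6: [66, 66, 61, 158, 72, 67, 67, 69, 67, 66, 68, 66]
t=7: [196, 196, 190, 104, 41, 35, 35, 38, 35, 196, 36, 196]
t=8: [121, 121, 120, 92, 177, 170, 170, 174, 170, 121, 171, 121]
t=9: [97, 97, 97, 62, 103, 103, 103, 103, 103, 97, 103, 97]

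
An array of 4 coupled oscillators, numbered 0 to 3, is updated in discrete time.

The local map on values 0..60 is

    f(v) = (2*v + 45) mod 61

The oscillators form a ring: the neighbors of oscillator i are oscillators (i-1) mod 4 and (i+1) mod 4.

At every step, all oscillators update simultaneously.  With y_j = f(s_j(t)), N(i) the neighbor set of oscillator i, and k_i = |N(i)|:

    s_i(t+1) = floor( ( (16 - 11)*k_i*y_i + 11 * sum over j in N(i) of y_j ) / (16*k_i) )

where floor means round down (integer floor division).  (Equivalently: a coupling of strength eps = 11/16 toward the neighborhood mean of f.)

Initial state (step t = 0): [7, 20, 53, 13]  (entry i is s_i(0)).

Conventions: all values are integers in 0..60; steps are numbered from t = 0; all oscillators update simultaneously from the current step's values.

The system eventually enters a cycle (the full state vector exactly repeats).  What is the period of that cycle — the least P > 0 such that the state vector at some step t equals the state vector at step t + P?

Simulating step by step:
t=0: [7, 20, 53, 13]
t=1: [30, 37, 20, 33]
t=2: [50, 41, 44, 39]
t=3: [9, 13, 5, 12]
t=4: [6, 22, 23, 22]
t=5: [37, 38, 28, 38]
t=6: [59, 52, 53, 52]
t=7: [31, 32, 27, 32]
t=8: [47, 43, 44, 43]
t=9: [11, 12, 9, 12]
t=10: [7, 5, 6, 5]
t=11: [56, 57, 55, 57]
t=12: [36, 34, 35, 34]
t=13: [53, 54, 52, 54]
t=14: [30, 28, 29, 28]
t=15: [41, 42, 40, 42]
t=16: [6, 4, 5, 4]
t=17: [54, 55, 53, 55]
t=18: [32, 30, 31, 30]
t=19: [45, 46, 44, 46]
t=20: [14, 12, 13, 12]
t=21: [9, 10, 8, 10]
t=22: [3, 1, 2, 1]
t=23: [48, 49, 47, 49]
t=24: [20, 18, 19, 18]
t=25: [21, 22, 20, 22]
t=26: [27, 25, 26, 25]
t=27: [35, 36, 34, 36]
t=28: [55, 53, 54, 53]
t=29: [30, 31, 29, 31]
t=30: [45, 43, 44, 43]
t=31: [10, 11, 9, 11]
t=32: [5, 3, 4, 3]
t=33: [52, 53, 51, 53]
t=34: [28, 26, 27, 26]
t=35: [37, 38, 36, 38]
t=36: [59, 57, 58, 57]
t=37: [38, 39, 37, 39]
t=38: [19, 40, 18, 40]
t=39: [8, 15, 8, 15]
t=40: [9, 4, 9, 4]
t=41: [37, 17, 37, 17]
t=42: [30, 45, 30, 45]
t=43: [22, 34, 22, 34]
t=44: [44, 35, 44, 35]
t=45: [40, 24, 40, 24]
t=46: [22, 12, 22, 12]
t=47: [14, 21, 14, 21]
t=48: [21, 16, 21, 16]
t=49: [19, 22, 19, 22]
t=50: [26, 23, 26, 23]
t=51: [31, 34, 31, 34]
t=52: [50, 47, 50, 47]
t=53: [18, 21, 18, 21]
t=54: [24, 21, 24, 21]
t=55: [27, 30, 27, 30]
t=56: [42, 39, 42, 39]
t=57: [2, 5, 2, 5]
t=58: [53, 50, 53, 50]
t=59: [24, 27, 24, 27]
t=60: [36, 33, 36, 33]
t=61: [51, 54, 51, 54]
t=62: [29, 26, 29, 26]
t=63: [37, 40, 37, 40]
t=64: [20, 40, 20, 40]
t=65: [9, 17, 9, 17]
t=66: [13, 7, 13, 7]
t=67: [43, 25, 43, 25]
t=68: [26, 16, 26, 16]
t=69: [22, 29, 22, 29]
t=70: [37, 32, 37, 32]
t=71: [51, 54, 51, 54]

Answer: 10
Key observation: The state at step 61, [51, 54, 51, 54], reappears at step 71 — and no state repeats earlier — so the cycle the system enters has period 10.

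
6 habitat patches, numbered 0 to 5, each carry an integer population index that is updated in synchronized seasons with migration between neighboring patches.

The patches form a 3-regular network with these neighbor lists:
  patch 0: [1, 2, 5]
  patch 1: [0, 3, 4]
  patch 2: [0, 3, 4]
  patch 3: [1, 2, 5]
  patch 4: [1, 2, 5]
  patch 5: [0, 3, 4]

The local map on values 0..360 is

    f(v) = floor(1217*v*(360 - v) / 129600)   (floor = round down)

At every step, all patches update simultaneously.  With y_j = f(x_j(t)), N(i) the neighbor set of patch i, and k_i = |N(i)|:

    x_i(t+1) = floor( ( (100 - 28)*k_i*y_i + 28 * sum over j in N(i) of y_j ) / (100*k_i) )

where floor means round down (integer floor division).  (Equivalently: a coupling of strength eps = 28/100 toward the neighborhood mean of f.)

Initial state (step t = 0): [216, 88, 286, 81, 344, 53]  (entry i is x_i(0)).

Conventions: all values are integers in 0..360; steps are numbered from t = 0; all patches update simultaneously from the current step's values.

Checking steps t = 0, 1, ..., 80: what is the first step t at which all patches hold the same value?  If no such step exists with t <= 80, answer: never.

Simulating step by step:
t=0: [216, 88, 286, 81, 344, 53]  (not all equal)
t=1: [263, 213, 194, 206, 90, 161]  (not all equal)
t=2: [255, 282, 288, 297, 247, 287]  (not all equal)
t=3: [236, 212, 203, 181, 244, 205]  (not all equal)
t=4: [280, 290, 293, 302, 273, 293]  (not all equal)
t=5: [203, 192, 188, 170, 212, 188]  (not all equal)
t=6: [300, 301, 301, 302, 296, 301]  (not all equal)
t=7: [168, 167, 167, 164, 173, 167]  (not all equal)
t=8: [302, 302, 302, 301, 302, 302]  (not all equal)
t=9: [164, 164, 164, 165, 164, 164]  (not all equal)
t=10: [301, 301, 301, 301, 301, 301]  (all equal)

Answer: 10
Key observation: Synchronization is absorbing here: once all patches are equal they stay equal, and step 10 is the first all-equal step.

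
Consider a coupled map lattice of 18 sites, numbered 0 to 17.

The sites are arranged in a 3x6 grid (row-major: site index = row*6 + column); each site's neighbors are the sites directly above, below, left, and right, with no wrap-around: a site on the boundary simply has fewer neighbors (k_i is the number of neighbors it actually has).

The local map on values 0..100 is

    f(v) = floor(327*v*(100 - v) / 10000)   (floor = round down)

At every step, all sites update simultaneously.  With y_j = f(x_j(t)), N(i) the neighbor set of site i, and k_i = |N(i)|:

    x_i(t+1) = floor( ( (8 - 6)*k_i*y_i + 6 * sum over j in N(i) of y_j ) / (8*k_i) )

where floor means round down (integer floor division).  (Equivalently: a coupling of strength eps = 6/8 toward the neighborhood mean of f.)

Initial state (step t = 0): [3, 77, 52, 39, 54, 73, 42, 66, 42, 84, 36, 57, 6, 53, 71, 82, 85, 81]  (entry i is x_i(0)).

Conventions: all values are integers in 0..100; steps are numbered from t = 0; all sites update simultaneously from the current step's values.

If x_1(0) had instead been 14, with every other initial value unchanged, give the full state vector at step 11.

Simulating step by step:
t=0: [3, 14, 52, 39, 54, 73, 42, 66, 42, 84, 36, 57, 6, 53, 71, 82, 85, 81]
t=1: [46, 50, 69, 70, 74, 76, 44, 70, 69, 63, 64, 67, 64, 59, 68, 49, 53, 57]
t=2: [80, 74, 71, 68, 66, 65, 76, 74, 70, 73, 73, 71, 78, 73, 75, 77, 79, 77]
t=3: [58, 60, 67, 68, 70, 71, 57, 62, 64, 64, 64, 65, 60, 60, 62, 59, 58, 59]
t=4: [79, 76, 74, 71, 70, 70, 78, 77, 75, 75, 74, 73, 78, 77, 77, 77, 78, 77]
t=5: [56, 58, 62, 64, 66, 66, 55, 57, 59, 61, 62, 62, 56, 56, 58, 57, 58, 59]
t=6: [79, 79, 77, 75, 74, 74, 80, 79, 78, 77, 76, 76, 80, 79, 79, 78, 78, 78]
t=7: [53, 54, 57, 59, 61, 60, 53, 54, 55, 57, 58, 59, 52, 53, 55, 55, 56, 57]
t=8: [81, 80, 80, 79, 78, 78, 81, 80, 80, 79, 79, 79, 81, 80, 80, 80, 79, 79]
t=9: [50, 51, 52, 54, 55, 55, 50, 51, 52, 53, 54, 54, 50, 51, 52, 53, 53, 54]
t=10: [81, 81, 81, 80, 80, 80, 81, 81, 81, 81, 80, 80, 81, 81, 81, 81, 81, 81]
t=11: [50, 50, 50, 51, 52, 52, 50, 50, 50, 50, 51, 51, 50, 50, 50, 50, 50, 50]

Answer: [50, 50, 50, 51, 52, 52, 50, 50, 50, 50, 51, 51, 50, 50, 50, 50, 50, 50]
Key observation: This trace re-runs the system from the modified initial state.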